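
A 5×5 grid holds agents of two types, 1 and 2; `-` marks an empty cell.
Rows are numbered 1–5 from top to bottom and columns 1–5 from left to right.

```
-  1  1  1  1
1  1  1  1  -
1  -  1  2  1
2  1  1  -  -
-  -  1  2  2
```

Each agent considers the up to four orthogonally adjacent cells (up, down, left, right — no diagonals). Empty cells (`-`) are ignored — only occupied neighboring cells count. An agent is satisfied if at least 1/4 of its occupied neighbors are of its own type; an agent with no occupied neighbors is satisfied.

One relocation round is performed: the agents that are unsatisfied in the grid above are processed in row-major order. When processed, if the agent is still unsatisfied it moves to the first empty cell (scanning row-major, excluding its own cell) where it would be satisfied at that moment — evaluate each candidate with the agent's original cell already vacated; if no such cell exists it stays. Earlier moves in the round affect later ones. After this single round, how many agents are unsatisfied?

1

Initially unsatisfied (in order): (3,4), (3,5), (4,1).
  (3,4) → (4,4).
  (3,5): now satisfied by earlier moves; stays.
  (4,1) → (3,4).
Resulting grid:
- 1 1 1 1
1 1 1 1 -
1 - 1 2 1
- 1 1 2 -
- - 1 2 2
Unsatisfied now: (3,5).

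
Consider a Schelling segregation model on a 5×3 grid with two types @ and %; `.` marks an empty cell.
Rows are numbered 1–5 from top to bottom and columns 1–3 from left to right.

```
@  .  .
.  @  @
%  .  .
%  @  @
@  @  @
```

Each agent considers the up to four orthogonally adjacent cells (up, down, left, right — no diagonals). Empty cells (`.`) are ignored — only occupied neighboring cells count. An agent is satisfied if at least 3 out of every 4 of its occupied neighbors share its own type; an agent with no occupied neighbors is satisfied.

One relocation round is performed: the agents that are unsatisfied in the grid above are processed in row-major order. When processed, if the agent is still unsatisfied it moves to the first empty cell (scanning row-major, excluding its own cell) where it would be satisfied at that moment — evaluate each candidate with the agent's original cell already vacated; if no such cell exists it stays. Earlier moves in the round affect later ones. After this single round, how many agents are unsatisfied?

0

Initially unsatisfied (in order): (4,1), (4,2), (5,1).
  (4,1): no empty cell satisfies it; stays.
  (4,2) → (1,2).
  (5,1) → (1,3).
Resulting grid:
@ @ @
. @ @
% . .
% . @
. @ @
All satisfied now.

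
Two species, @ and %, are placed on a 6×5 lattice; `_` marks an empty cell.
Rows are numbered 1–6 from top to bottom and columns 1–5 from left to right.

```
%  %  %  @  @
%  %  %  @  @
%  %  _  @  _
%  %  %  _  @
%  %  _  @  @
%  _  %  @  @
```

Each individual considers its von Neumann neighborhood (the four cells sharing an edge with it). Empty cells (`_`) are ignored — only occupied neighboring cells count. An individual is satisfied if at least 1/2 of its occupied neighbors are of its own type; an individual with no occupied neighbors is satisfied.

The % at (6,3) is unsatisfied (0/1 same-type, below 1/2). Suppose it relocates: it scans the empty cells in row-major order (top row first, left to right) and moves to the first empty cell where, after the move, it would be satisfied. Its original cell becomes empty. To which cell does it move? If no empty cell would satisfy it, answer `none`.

Vacating (6,3). Empty cells in order:
  (3,3): 3/4 same-type → satisfied — stop here.

(3,3)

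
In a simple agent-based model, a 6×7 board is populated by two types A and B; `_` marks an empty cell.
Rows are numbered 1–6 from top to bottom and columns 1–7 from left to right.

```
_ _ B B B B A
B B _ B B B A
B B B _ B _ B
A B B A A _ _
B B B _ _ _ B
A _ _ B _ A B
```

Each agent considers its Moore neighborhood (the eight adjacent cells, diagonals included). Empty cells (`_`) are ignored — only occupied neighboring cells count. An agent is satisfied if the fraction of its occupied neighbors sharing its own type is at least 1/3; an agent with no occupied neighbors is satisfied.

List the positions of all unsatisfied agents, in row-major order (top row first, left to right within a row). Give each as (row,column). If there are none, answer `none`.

(2,7), (4,1), (4,4), (6,1), (6,6)

Row 1: (1,3)B 3/3 ok · (1,4)B 4/4 ok · (1,5)B 5/5 ok · (1,6)B 3/5 ok · (1,7)A 1/3 ok
Row 2: (2,1)B 3/3 ok · (2,2)B 5/5 ok · (2,4)B 6/6 ok · (2,5)B 6/6 ok · (2,6)B 5/7 ok · (2,7)A 1/4 unhappy
Row 3: (3,1)B 4/5 ok · (3,2)B 6/7 ok · (3,3)B 5/6 ok · (3,5)B 3/5 ok · (3,7)B 1/2 ok
Row 4: (4,1)A 0/5 unhappy · (4,2)B 7/8 ok · (4,3)B 5/6 ok · (4,4)A 1/5 unhappy · (4,5)A 1/2 ok
Row 5: (5,1)B 2/4 ok · (5,2)B 4/6 ok · (5,3)B 4/5 ok · (5,7)B 1/2 ok
Row 6: (6,1)A 0/2 unhappy · (6,4)B 1/1 ok · (6,6)A 0/2 unhappy · (6,7)B 1/2 ok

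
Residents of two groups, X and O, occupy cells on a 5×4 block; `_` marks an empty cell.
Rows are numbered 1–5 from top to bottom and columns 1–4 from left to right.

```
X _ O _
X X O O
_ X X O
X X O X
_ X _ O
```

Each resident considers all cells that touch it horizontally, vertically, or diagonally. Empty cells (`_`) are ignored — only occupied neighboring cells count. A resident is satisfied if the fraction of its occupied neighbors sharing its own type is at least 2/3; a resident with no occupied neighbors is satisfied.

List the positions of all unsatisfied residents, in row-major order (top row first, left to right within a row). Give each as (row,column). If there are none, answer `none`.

(1,1)X 2/2 ok
(1,3)O 2/3 ok
(2,1)X 3/3 ok
(2,2)X 4/6 ok
(2,3)O 3/6 unhappy
(2,4)O 3/4 ok
(3,2)X 5/7 ok
(3,3)X 4/8 unhappy
(3,4)O 3/5 unhappy
(4,1)X 3/3 ok
(4,2)X 4/5 ok
(4,3)O 2/7 unhappy
(4,4)X 1/4 unhappy
(5,2)X 2/3 ok
(5,4)O 1/2 unhappy

(2,3), (3,3), (3,4), (4,3), (4,4), (5,4)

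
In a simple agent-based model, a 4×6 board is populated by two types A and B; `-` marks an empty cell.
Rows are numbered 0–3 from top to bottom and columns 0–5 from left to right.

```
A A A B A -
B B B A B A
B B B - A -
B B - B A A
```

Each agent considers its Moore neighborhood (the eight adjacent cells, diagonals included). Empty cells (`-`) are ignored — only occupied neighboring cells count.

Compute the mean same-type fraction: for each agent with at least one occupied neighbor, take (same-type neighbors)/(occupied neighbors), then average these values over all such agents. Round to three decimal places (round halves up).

0.631

Row 0: (0,0)A 1/3 · (0,1)A 2/5 · (0,2)A 2/5 · (0,3)B 2/5 · (0,4)A 2/4
Row 1: (1,0)B 3/5 · (1,1)B 5/8 · (1,2)B 4/7 · (1,3)A 3/7 · (1,4)B 1/5 · (1,5)A 2/3
Row 2: (2,0)B 5/5 · (2,1)B 7/7 · (2,2)B 5/6 · (2,4)A 4/6
Row 3: (3,0)B 3/3 · (3,1)B 4/4 · (3,3)B 1/3 · (3,4)A 2/3 · (3,5)A 2/2
Sum over 20 agents: 1/3 + 2/5 + 2/5 + 2/5 + 2/4 + 3/5 + 5/8 + 4/7 + 3/7 + 1/5 + 2/3 + 5/5 + 7/7 + 5/6 + 4/6 + 3/3 + 4/4 + 1/3 + 2/3 + 2/2 = 101/8; mean = 101/8 ÷ 20 = 101/160 = 0.63125 → 0.631.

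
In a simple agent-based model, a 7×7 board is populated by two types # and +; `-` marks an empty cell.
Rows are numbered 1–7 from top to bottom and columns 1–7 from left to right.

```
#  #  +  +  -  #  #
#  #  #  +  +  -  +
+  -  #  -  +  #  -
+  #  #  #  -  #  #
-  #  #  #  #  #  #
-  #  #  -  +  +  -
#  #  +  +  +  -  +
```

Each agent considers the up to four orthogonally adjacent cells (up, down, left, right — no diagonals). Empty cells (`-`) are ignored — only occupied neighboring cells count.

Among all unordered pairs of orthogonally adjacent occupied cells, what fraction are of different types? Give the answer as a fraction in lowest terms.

11/47

Scan each occupied cell's neighbors to the right and below so each pair is counted once.
From row 1: 3 unlike of 9 pairs (running 3/9).
From row 2: 2 unlike of 7 pairs (running 5/16).
From row 3: 1 unlike of 4 pairs (running 6/20).
From row 4: 1 unlike of 9 pairs (running 7/29).
From row 5: 2 unlike of 9 pairs (running 9/38).
From row 6: 1 unlike of 5 pairs (running 10/43).
From row 7: 1 unlike of 4 pairs (running 11/47).
Total adjacent occupied pairs: 47; unlike-type pairs: 11.
11/47 is already in lowest terms.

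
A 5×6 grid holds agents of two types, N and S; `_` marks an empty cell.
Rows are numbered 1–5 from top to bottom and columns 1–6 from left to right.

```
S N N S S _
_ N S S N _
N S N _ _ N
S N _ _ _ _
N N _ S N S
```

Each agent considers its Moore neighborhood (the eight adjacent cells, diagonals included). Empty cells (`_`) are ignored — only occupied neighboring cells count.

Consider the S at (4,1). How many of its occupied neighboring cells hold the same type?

1

Occupied neighbors of (4,1): (3,1)=N, (3,2)=S, (4,2)=N, (5,1)=N, (5,2)=N.
Same type (S): 1 of 5.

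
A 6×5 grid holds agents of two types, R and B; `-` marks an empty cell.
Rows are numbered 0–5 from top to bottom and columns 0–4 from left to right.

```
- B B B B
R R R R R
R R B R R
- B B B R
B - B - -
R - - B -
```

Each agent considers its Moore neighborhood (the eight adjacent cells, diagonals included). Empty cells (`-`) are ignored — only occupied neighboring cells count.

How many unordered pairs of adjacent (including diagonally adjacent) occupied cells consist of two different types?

Scan each occupied cell's neighbors to the right and below (and the two forward diagonals) so each pair is counted once.
From row 0: 11 unlike of 14 pairs (running 11/14).
From row 1: 3 unlike of 17 pairs (running 14/31).
From row 2: 8 unlike of 15 pairs (running 22/46).
From row 3: 1 unlike of 7 pairs (running 23/53).
From row 4: 1 unlike of 2 pairs (running 24/55).
Total adjacent occupied pairs: 55; unlike-type pairs: 24.

24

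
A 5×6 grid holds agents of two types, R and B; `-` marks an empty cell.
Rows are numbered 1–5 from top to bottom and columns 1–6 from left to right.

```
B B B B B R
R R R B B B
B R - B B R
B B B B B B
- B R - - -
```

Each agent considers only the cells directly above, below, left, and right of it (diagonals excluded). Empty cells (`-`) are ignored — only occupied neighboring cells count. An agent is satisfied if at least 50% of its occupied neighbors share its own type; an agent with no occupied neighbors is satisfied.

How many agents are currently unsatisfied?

8

Row 1: (1,1)B 1/2 ok · (1,2)B 2/3 ok · (1,3)B 2/3 ok · (1,4)B 3/3 ok · (1,5)B 2/3 ok · (1,6)R 0/2 unhappy
Row 2: (2,1)R 1/3 unhappy · (2,2)R 3/4 ok · (2,3)R 1/3 unhappy · (2,4)B 3/4 ok · (2,5)B 4/4 ok · (2,6)B 1/3 unhappy
Row 3: (3,1)B 1/3 unhappy · (3,2)R 1/3 unhappy · (3,4)B 3/3 ok · (3,5)B 3/4 ok · (3,6)R 0/3 unhappy
Row 4: (4,1)B 2/2 ok · (4,2)B 3/4 ok · (4,3)B 2/3 ok · (4,4)B 3/3 ok · (4,5)B 3/3 ok · (4,6)B 1/2 ok
Row 5: (5,2)B 1/2 ok · (5,3)R 0/2 unhappy
Unsatisfied: (1,6), (2,1), (2,3), (2,6), (3,1), (3,2), (3,6), (5,3) — 8 in total.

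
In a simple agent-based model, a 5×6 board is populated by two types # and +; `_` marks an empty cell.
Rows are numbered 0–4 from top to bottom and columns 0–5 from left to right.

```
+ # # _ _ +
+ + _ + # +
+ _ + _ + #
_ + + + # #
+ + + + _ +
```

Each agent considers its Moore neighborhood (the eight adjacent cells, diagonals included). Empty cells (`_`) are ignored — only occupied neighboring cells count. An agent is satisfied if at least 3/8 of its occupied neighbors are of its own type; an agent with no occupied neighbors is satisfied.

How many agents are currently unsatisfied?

Row 0: (0,0)+ 2/3 ok · (0,1)# 1/4 unhappy · (0,2)# 1/3 unhappy · (0,5)+ 1/2 ok
Row 1: (1,0)+ 3/4 ok · (1,1)+ 4/6 ok · (1,3)+ 2/4 ok · (1,4)# 1/5 unhappy · (1,5)+ 2/4 ok
Row 2: (2,0)+ 3/3 ok · (2,2)+ 5/5 ok · (2,4)+ 3/7 ok · (2,5)# 3/5 ok
Row 3: (3,1)+ 6/6 ok · (3,2)+ 6/6 ok · (3,3)+ 5/6 ok · (3,4)# 2/6 unhappy · (3,5)# 2/4 ok
Row 4: (4,0)+ 2/2 ok · (4,1)+ 4/4 ok · (4,2)+ 5/5 ok · (4,3)+ 3/4 ok · (4,5)+ 0/2 unhappy
Unsatisfied: (0,1), (0,2), (1,4), (3,4), (4,5) — 5 in total.

5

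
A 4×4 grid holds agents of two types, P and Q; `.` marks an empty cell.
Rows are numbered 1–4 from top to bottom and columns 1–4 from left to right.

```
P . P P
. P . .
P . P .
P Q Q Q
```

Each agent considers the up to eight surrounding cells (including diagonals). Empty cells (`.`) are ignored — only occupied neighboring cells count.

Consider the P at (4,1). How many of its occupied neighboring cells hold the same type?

1

Occupied neighbors of (4,1): (3,1)=P, (4,2)=Q.
Same type (P): 1 of 2.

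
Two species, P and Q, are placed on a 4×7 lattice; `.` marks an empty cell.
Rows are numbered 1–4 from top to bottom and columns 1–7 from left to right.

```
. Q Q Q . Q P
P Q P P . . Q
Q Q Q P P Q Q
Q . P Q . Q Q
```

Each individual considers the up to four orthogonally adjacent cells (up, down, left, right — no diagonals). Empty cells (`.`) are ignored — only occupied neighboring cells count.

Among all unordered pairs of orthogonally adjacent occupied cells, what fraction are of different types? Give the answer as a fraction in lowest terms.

13/28

Scan each occupied cell's neighbors to the right and below so each pair is counted once.
Row 1: Q(1,2)–Q(1,3)= Q(1,2)–Q(2,2)= Q(1,3)–Q(1,4)= Q(1,3)–P(2,3)≠ Q(1,4)–P(2,4)≠ Q(1,6)–P(1,7)≠ P(1,7)–Q(2,7)≠  → 4/7 unlike.
Row 2: P(2,1)–Q(2,2)≠ P(2,1)–Q(3,1)≠ Q(2,2)–P(2,3)≠ Q(2,2)–Q(3,2)= P(2,3)–P(2,4)= P(2,3)–Q(3,3)≠ P(2,4)–P(3,4)= Q(2,7)–Q(3,7)=  → 4/8 unlike.
Row 3: Q(3,1)–Q(3,2)= Q(3,1)–Q(4,1)= Q(3,2)–Q(3,3)= Q(3,3)–P(3,4)≠ Q(3,3)–P(4,3)≠ P(3,4)–P(3,5)= P(3,4)–Q(4,4)≠ P(3,5)–Q(3,6)≠ Q(3,6)–Q(3,7)= Q(3,6)–Q(4,6)= Q(3,7)–Q(4,7)=  → 4/11 unlike.
Row 4: P(4,3)–Q(4,4)≠ Q(4,6)–Q(4,7)=  → 1/2 unlike.
Total adjacent occupied pairs: 28; unlike-type pairs: 13.
13/28 is already in lowest terms.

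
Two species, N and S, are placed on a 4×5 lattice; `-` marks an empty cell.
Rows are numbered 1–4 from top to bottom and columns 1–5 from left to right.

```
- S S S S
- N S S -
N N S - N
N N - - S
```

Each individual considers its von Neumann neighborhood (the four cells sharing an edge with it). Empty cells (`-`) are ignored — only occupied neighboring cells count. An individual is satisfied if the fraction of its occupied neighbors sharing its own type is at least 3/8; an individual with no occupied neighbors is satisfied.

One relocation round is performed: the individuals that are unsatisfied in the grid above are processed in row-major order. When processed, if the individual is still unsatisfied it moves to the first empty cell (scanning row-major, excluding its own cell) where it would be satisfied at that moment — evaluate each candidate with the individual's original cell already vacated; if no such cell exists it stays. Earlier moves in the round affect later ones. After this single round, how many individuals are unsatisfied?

0

Initially unsatisfied (in order): (2,2), (3,5), (4,5).
  (2,2) → (2,1).
  (3,5) → (1,1).
  (4,5): now satisfied by earlier moves; stays.
Resulting grid:
N S S S S
N - S S -
N N S - -
N N - - S
All satisfied now.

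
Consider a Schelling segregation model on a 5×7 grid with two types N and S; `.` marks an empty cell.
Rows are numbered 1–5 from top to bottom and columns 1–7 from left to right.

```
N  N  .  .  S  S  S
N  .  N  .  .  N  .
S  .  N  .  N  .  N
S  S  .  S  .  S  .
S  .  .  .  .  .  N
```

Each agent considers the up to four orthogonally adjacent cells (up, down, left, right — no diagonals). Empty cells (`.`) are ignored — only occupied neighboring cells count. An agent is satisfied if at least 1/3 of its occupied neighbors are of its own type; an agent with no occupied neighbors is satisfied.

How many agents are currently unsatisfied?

1

(1,1)N 2/2 ✓
(1,2)N 1/1 ✓
(1,5)S 1/1 ✓
(1,6)S 2/3 ✓
(1,7)S 1/1 ✓
(2,1)N 1/2 ✓
(2,3)N 1/1 ✓
(2,6)N 0/1 ✗
(3,1)S 1/2 ✓
(3,3)N 1/1 ✓
(3,5)N 0/0 ✓
(3,7)N 0/0 ✓
(4,1)S 3/3 ✓
(4,2)S 1/1 ✓
(4,4)S 0/0 ✓
(4,6)S 0/0 ✓
(5,1)S 1/1 ✓
(5,7)N 0/0 ✓
Unsatisfied: (2,6) — 1 in total.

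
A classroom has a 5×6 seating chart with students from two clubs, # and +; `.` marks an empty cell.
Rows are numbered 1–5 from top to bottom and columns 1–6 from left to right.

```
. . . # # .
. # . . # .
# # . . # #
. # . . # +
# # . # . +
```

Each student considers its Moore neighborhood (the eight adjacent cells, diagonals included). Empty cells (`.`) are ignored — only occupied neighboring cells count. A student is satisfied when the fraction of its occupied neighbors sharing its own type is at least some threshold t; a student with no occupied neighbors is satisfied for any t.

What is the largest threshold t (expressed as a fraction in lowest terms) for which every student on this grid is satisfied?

Row 1: (1,4)# 2/2 · (1,5)# 2/2
Row 2: (2,2)# 2/2 · (2,5)# 4/4
Row 3: (3,1)# 3/3 · (3,2)# 3/3 · (3,5)# 3/4 · (3,6)# 3/4
Row 4: (4,2)# 4/4 · (4,5)# 3/5 · (4,6)+ 1/4
Row 5: (5,1)# 2/2 · (5,2)# 2/2 · (5,4)# 1/1 · (5,6)+ 1/2
The smallest same-type fraction is 1/4 at (4,6), which reduces to 1/4. Any threshold above that leaves this student unsatisfied.

1/4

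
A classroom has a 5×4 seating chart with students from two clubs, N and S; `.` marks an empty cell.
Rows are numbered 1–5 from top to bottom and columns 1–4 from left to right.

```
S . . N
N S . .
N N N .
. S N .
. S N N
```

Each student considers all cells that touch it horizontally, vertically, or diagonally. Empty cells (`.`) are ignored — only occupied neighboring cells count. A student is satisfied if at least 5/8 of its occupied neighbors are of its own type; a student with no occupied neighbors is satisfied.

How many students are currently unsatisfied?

8

Row 1: (1,1)S 1/2 ✗ · (1,4)N 0/0 ✓
Row 2: (2,1)N 2/4 ✗ · (2,2)S 1/5 ✗
Row 3: (3,1)N 2/4 ✗ · (3,2)N 4/6 ✓ · (3,3)N 2/4 ✗
Row 4: (4,2)S 1/6 ✗ · (4,3)N 4/6 ✓
Row 5: (5,2)S 1/3 ✗ · (5,3)N 2/4 ✗ · (5,4)N 2/2 ✓
Unsatisfied: (1,1), (2,1), (2,2), (3,1), (3,3), (4,2), (5,2), (5,3) — 8 in total.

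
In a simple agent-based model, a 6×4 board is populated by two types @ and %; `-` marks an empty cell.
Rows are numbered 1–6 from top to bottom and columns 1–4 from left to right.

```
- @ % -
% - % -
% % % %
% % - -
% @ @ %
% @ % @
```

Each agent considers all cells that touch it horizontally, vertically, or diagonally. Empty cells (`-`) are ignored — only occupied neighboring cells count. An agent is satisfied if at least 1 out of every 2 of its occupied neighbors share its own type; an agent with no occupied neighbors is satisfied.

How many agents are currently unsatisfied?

(1,2)@ 0/3 unhappy
(1,3)% 1/2 ok
(2,1)% 2/3 ok
(2,3)% 4/5 ok
(3,1)% 4/4 ok
(3,2)% 6/6 ok
(3,3)% 4/4 ok
(3,4)% 2/2 ok
(4,1)% 4/5 ok
(4,2)% 5/7 ok
(5,1)% 3/5 ok
(5,2)@ 2/7 unhappy
(5,3)@ 3/6 ok
(5,4)% 1/3 unhappy
(6,1)% 1/3 unhappy
(6,2)@ 2/5 unhappy
(6,3)% 1/5 unhappy
(6,4)@ 1/3 unhappy
Unsatisfied: (1,2), (5,2), (5,4), (6,1), (6,2), (6,3), (6,4) — 7 in total.

7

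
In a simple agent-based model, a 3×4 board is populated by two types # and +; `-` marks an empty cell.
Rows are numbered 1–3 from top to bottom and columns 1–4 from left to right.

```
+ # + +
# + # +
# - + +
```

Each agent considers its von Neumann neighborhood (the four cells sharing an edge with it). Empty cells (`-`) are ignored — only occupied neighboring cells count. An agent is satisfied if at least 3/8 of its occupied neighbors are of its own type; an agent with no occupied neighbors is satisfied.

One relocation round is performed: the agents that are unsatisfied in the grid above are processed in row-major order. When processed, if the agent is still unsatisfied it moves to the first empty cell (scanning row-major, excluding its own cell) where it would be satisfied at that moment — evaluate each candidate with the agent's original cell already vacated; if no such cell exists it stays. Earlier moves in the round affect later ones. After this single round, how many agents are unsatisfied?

1

Initially unsatisfied (in order): (1,1), (1,2), (1,3), (2,1), (2,2), (2,3).
  (1,1) → (3,2).
  (1,2) → (1,1).
  (1,3): now satisfied by earlier moves; stays.
  (2,1): now satisfied by earlier moves; stays.
  (2,2) → (1,2).
  (2,3): no empty cell satisfies it; stays.
Resulting grid:
# + + +
# - # +
# + + +
Unsatisfied now: (2,3).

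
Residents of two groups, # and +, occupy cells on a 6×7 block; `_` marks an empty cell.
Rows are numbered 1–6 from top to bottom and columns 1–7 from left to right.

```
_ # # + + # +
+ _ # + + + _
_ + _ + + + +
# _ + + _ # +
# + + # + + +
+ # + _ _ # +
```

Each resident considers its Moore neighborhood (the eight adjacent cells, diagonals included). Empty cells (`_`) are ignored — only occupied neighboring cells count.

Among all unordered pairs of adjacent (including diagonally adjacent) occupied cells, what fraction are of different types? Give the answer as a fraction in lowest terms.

Scan each occupied cell's neighbors to the right and below (and the two forward diagonals) so each pair is counted once.
From row 1: 8 unlike of 18 pairs (running 8/18).
From row 2: 3 unlike of 14 pairs (running 11/32).
From row 3: 4 unlike of 13 pairs (running 15/45).
From row 4: 7 unlike of 15 pairs (running 22/60).
From row 5: 10 unlike of 19 pairs (running 32/79).
From row 6: 3 unlike of 3 pairs (running 35/82).
Total adjacent occupied pairs: 82; unlike-type pairs: 35.
35/82 is already in lowest terms.

35/82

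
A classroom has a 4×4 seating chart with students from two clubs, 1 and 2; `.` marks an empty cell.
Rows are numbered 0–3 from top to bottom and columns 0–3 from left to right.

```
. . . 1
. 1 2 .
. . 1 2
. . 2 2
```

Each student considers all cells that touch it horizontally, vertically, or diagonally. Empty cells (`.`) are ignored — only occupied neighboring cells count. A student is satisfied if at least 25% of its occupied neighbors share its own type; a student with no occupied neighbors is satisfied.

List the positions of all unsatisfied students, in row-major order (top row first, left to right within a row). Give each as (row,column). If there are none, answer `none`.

(0,3), (2,2)

Row 0: (0,3)1 0/1 ✗
Row 1: (1,1)1 1/2 ✓ · (1,2)2 1/4 ✓
Row 2: (2,2)1 1/5 ✗ · (2,3)2 3/4 ✓
Row 3: (3,2)2 2/3 ✓ · (3,3)2 2/3 ✓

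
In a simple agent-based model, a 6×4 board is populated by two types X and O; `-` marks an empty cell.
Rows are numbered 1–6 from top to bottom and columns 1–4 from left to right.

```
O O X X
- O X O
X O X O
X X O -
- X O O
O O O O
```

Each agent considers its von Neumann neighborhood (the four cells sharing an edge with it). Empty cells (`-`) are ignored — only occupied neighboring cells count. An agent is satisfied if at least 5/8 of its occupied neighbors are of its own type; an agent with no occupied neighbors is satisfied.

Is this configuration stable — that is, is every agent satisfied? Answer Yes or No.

No

Row 1: (1,1)O 1/1 satisfied · (1,2)O 2/3 satisfied · (1,3)X 2/3 satisfied · (1,4)X 1/2 not
Row 2: (2,2)O 2/3 satisfied · (2,3)X 2/4 not · (2,4)O 1/3 not
Row 3: (3,1)X 1/2 not · (3,2)O 1/4 not · (3,3)X 1/4 not · (3,4)O 1/2 not
Row 4: (4,1)X 2/2 satisfied · (4,2)X 2/4 not · (4,3)O 1/3 not
Row 5: (5,2)X 1/3 not · (5,3)O 3/4 satisfied · (5,4)O 2/2 satisfied
Row 6: (6,1)O 1/1 satisfied · (6,2)O 2/3 satisfied · (6,3)O 3/3 satisfied · (6,4)O 2/2 satisfied
For instance (1,4) has only 1/2 same-type neighbors, below 5/8.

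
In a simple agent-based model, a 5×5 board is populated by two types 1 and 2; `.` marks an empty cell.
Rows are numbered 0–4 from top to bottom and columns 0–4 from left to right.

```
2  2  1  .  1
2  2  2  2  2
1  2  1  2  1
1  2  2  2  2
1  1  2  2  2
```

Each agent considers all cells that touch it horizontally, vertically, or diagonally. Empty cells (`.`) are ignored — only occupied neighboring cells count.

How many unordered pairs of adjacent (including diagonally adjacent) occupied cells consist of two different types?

Scan each occupied cell's neighbors to the right and below (and the two forward diagonals) so each pair is counted once.
From row 0: 6 unlike of 12 pairs (running 6/12).
From row 1: 7 unlike of 17 pairs (running 13/29).
From row 2: 11 unlike of 17 pairs (running 24/46).
From row 3: 4 unlike of 17 pairs (running 28/63).
From row 4: 1 unlike of 4 pairs (running 29/67).
Total adjacent occupied pairs: 67; unlike-type pairs: 29.

29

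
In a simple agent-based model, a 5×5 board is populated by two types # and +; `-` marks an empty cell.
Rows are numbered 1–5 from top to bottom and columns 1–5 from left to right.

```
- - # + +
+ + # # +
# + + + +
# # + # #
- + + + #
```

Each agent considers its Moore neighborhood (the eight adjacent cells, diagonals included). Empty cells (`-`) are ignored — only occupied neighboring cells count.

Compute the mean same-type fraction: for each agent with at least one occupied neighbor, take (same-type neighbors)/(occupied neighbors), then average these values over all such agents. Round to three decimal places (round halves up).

Row 1: (1,3)# 2/4 · (1,4)+ 2/5 · (1,5)+ 2/3
Row 2: (2,1)+ 2/3 · (2,2)+ 3/6 · (2,3)# 2/7 · (2,4)# 2/8 · (2,5)+ 4/5
Row 3: (3,1)# 2/5 · (3,2)+ 4/8 · (3,3)+ 4/8 · (3,4)+ 4/8 · (3,5)+ 2/5
Row 4: (4,1)# 2/4 · (4,2)# 2/7 · (4,3)+ 6/8 · (4,4)# 2/8 · (4,5)# 2/5
Row 5: (5,2)+ 2/4 · (5,3)+ 3/5 · (5,4)+ 2/5 · (5,5)# 2/3
Sum over 22 agents: 2/4 + 2/5 + 2/3 + 2/3 + 3/6 + 2/7 + 2/8 + 4/5 + 2/5 + 4/8 + 4/8 + 4/8 + 2/5 + 2/4 + 2/7 + 6/8 + 2/8 + 2/5 + 2/4 + 3/5 + 2/5 + 2/3 = 1501/140; mean = 1501/140 ÷ 22 = 1501/3080 = 0.487337… → 0.487.

0.487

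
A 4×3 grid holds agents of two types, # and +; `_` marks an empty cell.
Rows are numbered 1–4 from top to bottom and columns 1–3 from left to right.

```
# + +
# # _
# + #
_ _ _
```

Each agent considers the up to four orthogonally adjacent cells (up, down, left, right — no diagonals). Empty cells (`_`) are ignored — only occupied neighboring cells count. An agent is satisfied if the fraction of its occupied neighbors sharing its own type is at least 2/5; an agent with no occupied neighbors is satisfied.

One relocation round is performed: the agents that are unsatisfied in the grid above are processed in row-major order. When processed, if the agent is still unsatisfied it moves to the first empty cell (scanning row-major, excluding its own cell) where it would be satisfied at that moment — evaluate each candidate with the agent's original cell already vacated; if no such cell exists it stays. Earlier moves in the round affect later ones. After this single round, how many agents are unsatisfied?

0

Initially unsatisfied (in order): (1,2), (2,2), (3,2), (3,3).
  (1,2) → (4,2).
  (2,2): now satisfied by earlier moves; stays.
  (3,2) → (4,1).
  (3,3): now satisfied by earlier moves; stays.
Resulting grid:
# _ +
# # _
# _ #
+ + _
All satisfied now.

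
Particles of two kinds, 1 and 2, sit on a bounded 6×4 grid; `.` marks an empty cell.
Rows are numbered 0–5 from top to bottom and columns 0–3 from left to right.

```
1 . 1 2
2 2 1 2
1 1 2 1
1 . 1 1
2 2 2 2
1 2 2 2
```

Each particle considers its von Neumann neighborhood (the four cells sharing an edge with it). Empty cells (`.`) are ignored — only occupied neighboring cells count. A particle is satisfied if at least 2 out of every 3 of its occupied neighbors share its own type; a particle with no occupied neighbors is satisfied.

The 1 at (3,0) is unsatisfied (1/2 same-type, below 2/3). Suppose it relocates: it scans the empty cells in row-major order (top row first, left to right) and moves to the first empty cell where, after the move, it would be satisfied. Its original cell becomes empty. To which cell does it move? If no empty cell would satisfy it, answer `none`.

Vacating (3,0). Empty cells in order:
  (0,1): 2/3 same-type → satisfied — stop here.

(0,1)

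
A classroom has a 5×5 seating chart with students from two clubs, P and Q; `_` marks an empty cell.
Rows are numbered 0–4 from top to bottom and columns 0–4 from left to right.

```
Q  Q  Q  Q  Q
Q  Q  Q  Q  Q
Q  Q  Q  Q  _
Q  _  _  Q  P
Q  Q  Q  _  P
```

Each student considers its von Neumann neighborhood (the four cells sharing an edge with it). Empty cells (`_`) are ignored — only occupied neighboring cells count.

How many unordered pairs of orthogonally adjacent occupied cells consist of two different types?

1

Scan each occupied cell's neighbors to the right and below so each pair is counted once.
Row 0: Q(0,0)–Q(0,1)= Q(0,0)–Q(1,0)= Q(0,1)–Q(0,2)= Q(0,1)–Q(1,1)= Q(0,2)–Q(0,3)= Q(0,2)–Q(1,2)= Q(0,3)–Q(0,4)= Q(0,3)–Q(1,3)= Q(0,4)–Q(1,4)=  → 0/9 unlike.
Row 1: Q(1,0)–Q(1,1)= Q(1,0)–Q(2,0)= Q(1,1)–Q(1,2)= Q(1,1)–Q(2,1)= Q(1,2)–Q(1,3)= Q(1,2)–Q(2,2)= Q(1,3)–Q(1,4)= Q(1,3)–Q(2,3)=  → 0/8 unlike.
Row 2: Q(2,0)–Q(2,1)= Q(2,0)–Q(3,0)= Q(2,1)–Q(2,2)= Q(2,2)–Q(2,3)= Q(2,3)–Q(3,3)=  → 0/5 unlike.
Row 3: Q(3,0)–Q(4,0)= Q(3,3)–P(3,4)≠ P(3,4)–P(4,4)=  → 1/3 unlike.
Row 4: Q(4,0)–Q(4,1)= Q(4,1)–Q(4,2)=  → 0/2 unlike.
Total adjacent occupied pairs: 27; unlike-type pairs: 1.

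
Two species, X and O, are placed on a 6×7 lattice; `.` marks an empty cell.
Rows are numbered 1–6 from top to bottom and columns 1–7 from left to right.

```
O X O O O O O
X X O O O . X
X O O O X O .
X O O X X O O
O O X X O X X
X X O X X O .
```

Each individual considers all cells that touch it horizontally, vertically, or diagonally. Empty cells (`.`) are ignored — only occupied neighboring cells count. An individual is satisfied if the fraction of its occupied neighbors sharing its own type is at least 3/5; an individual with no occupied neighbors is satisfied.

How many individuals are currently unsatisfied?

Row 1: (1,1)O 0/3 unhappy · (1,2)X 2/5 unhappy · (1,3)O 3/5 ok · (1,4)O 5/5 ok · (1,5)O 4/4 ok · (1,6)O 3/4 ok · (1,7)O 1/2 unhappy
Row 2: (2,1)X 3/5 ok · (2,2)X 3/8 unhappy · (2,3)O 6/8 ok · (2,4)O 7/8 ok · (2,5)O 6/7 ok · (2,7)X 0/3 unhappy
Row 3: (3,1)X 3/5 ok · (3,2)O 4/8 unhappy · (3,3)O 6/8 ok · (3,4)O 5/8 ok · (3,5)X 2/7 unhappy · (3,6)O 3/6 unhappy
Row 4: (4,1)X 1/5 unhappy · (4,2)O 5/8 ok · (4,3)O 5/8 ok · (4,4)X 4/8 unhappy · (4,5)X 4/8 unhappy · (4,6)O 3/7 unhappy · (4,7)O 2/4 unhappy
Row 5: (5,1)O 2/5 unhappy · (5,2)O 4/8 unhappy · (5,3)X 4/8 unhappy · (5,4)X 5/8 ok · (5,5)O 2/8 unhappy · (5,6)X 3/7 unhappy · (5,7)X 1/4 unhappy
Row 6: (6,1)X 1/3 unhappy · (6,2)X 2/5 unhappy · (6,3)O 1/5 unhappy · (6,4)X 3/5 ok · (6,5)X 3/5 ok · (6,6)O 1/4 unhappy
Unsatisfied: (1,1), (1,2), (1,7), (2,2), (2,7), (3,2), (3,5), (3,6), (4,1), (4,4), (4,5), (4,6), (4,7), (5,1), (5,2), (5,3), (5,5), (5,6), (5,7), (6,1), (6,2), (6,3), (6,6) — 23 in total.

23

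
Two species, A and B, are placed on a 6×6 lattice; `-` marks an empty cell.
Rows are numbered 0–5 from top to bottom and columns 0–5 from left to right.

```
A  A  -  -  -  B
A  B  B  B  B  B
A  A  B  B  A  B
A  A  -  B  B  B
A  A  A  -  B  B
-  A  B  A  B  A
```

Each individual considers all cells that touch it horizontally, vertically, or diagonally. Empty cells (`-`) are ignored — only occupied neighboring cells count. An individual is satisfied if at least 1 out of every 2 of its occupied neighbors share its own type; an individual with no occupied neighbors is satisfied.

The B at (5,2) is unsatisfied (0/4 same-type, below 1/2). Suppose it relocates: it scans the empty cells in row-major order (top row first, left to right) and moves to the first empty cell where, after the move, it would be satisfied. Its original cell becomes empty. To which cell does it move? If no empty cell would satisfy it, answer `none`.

Vacating (5,2). Empty cells in order:
  (0,2): 3/4 same-type → satisfied — stop here.

(0,2)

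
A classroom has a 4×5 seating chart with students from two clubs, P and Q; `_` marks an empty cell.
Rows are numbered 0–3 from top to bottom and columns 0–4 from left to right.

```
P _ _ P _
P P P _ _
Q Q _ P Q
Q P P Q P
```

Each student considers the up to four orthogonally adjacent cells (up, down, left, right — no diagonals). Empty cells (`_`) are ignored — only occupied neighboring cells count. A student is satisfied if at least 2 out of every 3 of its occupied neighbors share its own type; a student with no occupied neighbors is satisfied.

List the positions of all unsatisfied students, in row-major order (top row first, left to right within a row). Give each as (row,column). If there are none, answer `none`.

(0,0)P 1/1 satisfied
(0,3)P 0/0 satisfied
(1,0)P 2/3 satisfied
(1,1)P 2/3 satisfied
(1,2)P 1/1 satisfied
(2,0)Q 2/3 satisfied
(2,1)Q 1/3 not
(2,3)P 0/2 not
(2,4)Q 0/2 not
(3,0)Q 1/2 not
(3,1)P 1/3 not
(3,2)P 1/2 not
(3,3)Q 0/3 not
(3,4)P 0/2 not

(2,1), (2,3), (2,4), (3,0), (3,1), (3,2), (3,3), (3,4)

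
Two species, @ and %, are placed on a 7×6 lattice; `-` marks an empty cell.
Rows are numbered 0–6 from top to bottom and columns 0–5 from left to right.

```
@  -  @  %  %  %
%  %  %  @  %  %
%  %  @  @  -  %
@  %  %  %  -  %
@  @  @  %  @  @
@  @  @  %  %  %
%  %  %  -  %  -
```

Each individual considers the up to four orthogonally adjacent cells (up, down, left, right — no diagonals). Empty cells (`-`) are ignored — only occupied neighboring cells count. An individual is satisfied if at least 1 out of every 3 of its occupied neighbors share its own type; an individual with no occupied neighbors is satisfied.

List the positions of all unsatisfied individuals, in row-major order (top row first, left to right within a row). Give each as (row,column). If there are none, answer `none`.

(0,0), (0,2), (1,2), (1,3), (2,2)

(0,0)@ 0/1 unhappy
(0,2)@ 0/2 unhappy
(0,3)% 1/3 ok
(0,4)% 3/3 ok
(0,5)% 2/2 ok
(1,0)% 2/3 ok
(1,1)% 3/3 ok
(1,2)% 1/4 unhappy
(1,3)@ 1/4 unhappy
(1,4)% 2/3 ok
(1,5)% 3/3 ok
(2,0)% 2/3 ok
(2,1)% 3/4 ok
(2,2)@ 1/4 unhappy
(2,3)@ 2/3 ok
(2,5)% 2/2 ok
(3,0)@ 1/3 ok
(3,1)% 2/4 ok
(3,2)% 2/4 ok
(3,3)% 2/3 ok
(3,5)% 1/2 ok
(4,0)@ 3/3 ok
(4,1)@ 3/4 ok
(4,2)@ 2/4 ok
(4,3)% 2/4 ok
(4,4)@ 1/3 ok
(4,5)@ 1/3 ok
(5,0)@ 2/3 ok
(5,1)@ 3/4 ok
(5,2)@ 2/4 ok
(5,3)% 2/3 ok
(5,4)% 3/4 ok
(5,5)% 1/2 ok
(6,0)% 1/2 ok
(6,1)% 2/3 ok
(6,2)% 1/2 ok
(6,4)% 1/1 ok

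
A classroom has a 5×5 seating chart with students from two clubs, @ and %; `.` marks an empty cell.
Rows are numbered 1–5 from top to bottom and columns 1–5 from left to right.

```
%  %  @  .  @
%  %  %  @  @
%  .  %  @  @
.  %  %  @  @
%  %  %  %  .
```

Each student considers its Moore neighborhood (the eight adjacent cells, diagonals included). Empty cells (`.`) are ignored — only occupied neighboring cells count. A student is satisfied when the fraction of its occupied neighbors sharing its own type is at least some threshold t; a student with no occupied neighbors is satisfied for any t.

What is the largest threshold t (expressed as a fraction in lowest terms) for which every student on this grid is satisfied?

Row 1: (1,1)% 3/3 · (1,2)% 4/5 · (1,3)@ 1/4 · (1,5)@ 2/2
Row 2: (2,1)% 4/4 · (2,2)% 6/7 · (2,3)% 3/6 · (2,4)@ 5/7 · (2,5)@ 4/4
Row 3: (3,1)% 3/3 · (3,3)% 4/7 · (3,4)@ 5/8 · (3,5)@ 5/5
Row 4: (4,2)% 6/6 · (4,3)% 5/7 · (4,4)@ 3/7 · (4,5)@ 3/4
Row 5: (5,1)% 2/2 · (5,2)% 4/4 · (5,3)% 4/5 · (5,4)% 2/4
The smallest same-type fraction is 1/4 at (1,3), which reduces to 1/4. Any threshold above that leaves this student unsatisfied.

1/4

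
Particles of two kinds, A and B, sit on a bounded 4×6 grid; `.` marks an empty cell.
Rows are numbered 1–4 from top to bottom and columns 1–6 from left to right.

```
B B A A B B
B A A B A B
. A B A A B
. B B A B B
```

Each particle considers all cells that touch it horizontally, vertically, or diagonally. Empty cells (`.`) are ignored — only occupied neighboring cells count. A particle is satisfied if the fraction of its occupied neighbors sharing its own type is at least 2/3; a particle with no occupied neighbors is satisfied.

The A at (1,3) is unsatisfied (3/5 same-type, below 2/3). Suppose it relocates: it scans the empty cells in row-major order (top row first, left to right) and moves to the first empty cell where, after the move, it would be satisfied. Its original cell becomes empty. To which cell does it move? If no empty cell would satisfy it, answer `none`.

Vacating (1,3). Empty cells in order:
  (3,1): 2/4 same-type → still unsatisfied.
  (4,1): 1/2 same-type → still unsatisfied.

none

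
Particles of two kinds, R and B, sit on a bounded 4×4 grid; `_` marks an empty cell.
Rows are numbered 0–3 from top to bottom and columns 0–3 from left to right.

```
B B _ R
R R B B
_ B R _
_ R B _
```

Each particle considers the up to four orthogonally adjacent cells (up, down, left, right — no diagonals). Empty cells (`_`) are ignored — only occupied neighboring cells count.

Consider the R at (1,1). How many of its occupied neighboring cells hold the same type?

1

Occupied neighbors of (1,1): (0,1)=B, (2,1)=B, (1,0)=R, (1,2)=B.
Same type (R): 1 of 4.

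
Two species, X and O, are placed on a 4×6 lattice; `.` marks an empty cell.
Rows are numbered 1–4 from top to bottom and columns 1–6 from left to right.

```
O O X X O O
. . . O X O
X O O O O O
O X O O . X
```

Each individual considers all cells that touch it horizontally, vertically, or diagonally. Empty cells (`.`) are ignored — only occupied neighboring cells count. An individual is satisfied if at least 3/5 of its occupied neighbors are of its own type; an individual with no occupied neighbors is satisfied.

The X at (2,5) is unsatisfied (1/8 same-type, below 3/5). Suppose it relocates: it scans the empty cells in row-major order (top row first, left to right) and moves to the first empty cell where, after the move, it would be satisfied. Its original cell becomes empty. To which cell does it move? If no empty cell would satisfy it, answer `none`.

Vacating (2,5). Empty cells in order:
  (2,1): 1/4 same-type → still unsatisfied.
  (2,2): 2/6 same-type → still unsatisfied.
  (2,3): 2/7 same-type → still unsatisfied.
  (4,5): 1/5 same-type → still unsatisfied.

none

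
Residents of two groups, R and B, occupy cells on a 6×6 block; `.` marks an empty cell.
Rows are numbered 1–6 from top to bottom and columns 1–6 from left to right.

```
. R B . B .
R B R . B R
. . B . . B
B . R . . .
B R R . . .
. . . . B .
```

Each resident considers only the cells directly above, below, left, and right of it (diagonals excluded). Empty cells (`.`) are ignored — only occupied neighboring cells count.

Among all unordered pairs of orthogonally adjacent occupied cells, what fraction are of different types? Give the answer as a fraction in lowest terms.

Scan each occupied cell's neighbors to the right and below so each pair is counted once.
Row 1: R(1,2)–B(1,3)≠ R(1,2)–B(2,2)≠ B(1,3)–R(2,3)≠ B(1,5)–B(2,5)=  → 3/4 unlike.
Row 2: R(2,1)–B(2,2)≠ B(2,2)–R(2,3)≠ R(2,3)–B(3,3)≠ B(2,5)–R(2,6)≠ R(2,6)–B(3,6)≠  → 5/5 unlike.
Row 3: B(3,3)–R(4,3)≠  → 1/1 unlike.
Row 4: B(4,1)–B(5,1)= R(4,3)–R(5,3)=  → 0/2 unlike.
Row 5: B(5,1)–R(5,2)≠ R(5,2)–R(5,3)=  → 1/2 unlike.
Total adjacent occupied pairs: 14; unlike-type pairs: 10.
10/14 reduces to 5/7.

5/7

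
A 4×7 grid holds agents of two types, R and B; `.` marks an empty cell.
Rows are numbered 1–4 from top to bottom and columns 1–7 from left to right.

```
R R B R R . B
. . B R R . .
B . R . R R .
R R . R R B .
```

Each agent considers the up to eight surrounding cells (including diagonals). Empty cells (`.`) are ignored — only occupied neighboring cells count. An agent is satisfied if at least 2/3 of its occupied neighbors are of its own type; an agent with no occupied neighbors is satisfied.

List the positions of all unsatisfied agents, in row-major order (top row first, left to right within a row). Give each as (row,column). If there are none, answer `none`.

(1,2), (1,3), (1,4), (2,3), (3,1), (4,1), (4,6)

(1,1)R 1/1 ✓
(1,2)R 1/3 ✗
(1,3)B 1/4 ✗
(1,4)R 3/5 ✗
(1,5)R 3/3 ✓
(1,7)B 0/0 ✓
(2,3)B 1/5 ✗
(2,4)R 5/7 ✓
(2,5)R 5/5 ✓
(3,1)B 0/2 ✗
(3,3)R 3/4 ✓
(3,5)R 5/6 ✓
(3,6)R 3/4 ✓
(4,1)R 1/2 ✗
(4,2)R 2/3 ✓
(4,4)R 3/3 ✓
(4,5)R 3/4 ✓
(4,6)B 0/3 ✗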